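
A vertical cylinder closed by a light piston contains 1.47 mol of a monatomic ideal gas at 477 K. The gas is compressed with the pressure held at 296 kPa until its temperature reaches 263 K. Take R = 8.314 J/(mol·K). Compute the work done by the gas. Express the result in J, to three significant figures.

Isobaric: W = P ΔV = nR ΔT.
W = (1.47)(8.314)(263 − 477) = -2615 J.

W ≈ -2620 J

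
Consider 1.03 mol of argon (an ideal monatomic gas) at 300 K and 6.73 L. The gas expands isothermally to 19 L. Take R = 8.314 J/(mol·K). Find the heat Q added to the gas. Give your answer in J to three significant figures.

Q ≈ 2670 J

Isothermal ⇒ ΔU = 0, so Q = W = nRT ln(V₂/V₁).
Q = (1.03)(8.314)(300) ln(19/6.73) = 2569 × 1.038 = 2666 J.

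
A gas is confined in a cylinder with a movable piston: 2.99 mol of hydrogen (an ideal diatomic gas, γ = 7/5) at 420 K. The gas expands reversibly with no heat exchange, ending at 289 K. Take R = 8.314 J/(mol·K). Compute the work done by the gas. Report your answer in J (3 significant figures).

Adiabatic ⇒ Q = 0, so W_by = −ΔU = nCᵥ(T₁ − T₂).
Cᵥ = 5R/2 = 20.79 J/(mol·K).
W = (2.99)(20.79)(420 − 289) = 8141 J.

W ≈ 8140 J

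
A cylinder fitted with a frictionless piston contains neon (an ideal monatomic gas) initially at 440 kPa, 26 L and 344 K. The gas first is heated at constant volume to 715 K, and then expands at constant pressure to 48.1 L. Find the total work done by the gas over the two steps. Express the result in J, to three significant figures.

W_total ≈ 20200 J

Step 1 (isochoric): W = 0 (constant volume).
After step 1: P = 914.5 kPa (V unchanged).
Step 2 (isobaric): W = PΔV = (914.5 kPa)(48.1 − 26 L) = 20211 J.
W_total = 0 + 20211 = 20211 J.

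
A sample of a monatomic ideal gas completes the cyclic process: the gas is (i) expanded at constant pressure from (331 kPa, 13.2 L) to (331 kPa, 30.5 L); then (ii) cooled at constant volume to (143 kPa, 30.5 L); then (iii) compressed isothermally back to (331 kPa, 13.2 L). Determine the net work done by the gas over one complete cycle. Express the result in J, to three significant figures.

Leg (i): W = PΔV = (331)(30.5 − 13.2) = 5726 J.
Leg (ii): W = 0.
Leg (iii): W = PᵢVᵢ ln(V_f/Vᵢ) = (4362) ln(13.2/30.5) = -3653 J.
W_net = 5726 − 3653 = 2074 J.

W_net ≈ 2070 J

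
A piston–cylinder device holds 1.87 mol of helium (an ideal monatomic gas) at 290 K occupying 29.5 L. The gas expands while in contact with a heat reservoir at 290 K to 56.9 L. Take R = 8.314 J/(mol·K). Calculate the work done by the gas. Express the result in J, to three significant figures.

W ≈ 2960 J

Isothermal: W = nRT ln(V₂/V₁).
W = (1.87)(8.314)(290) × ln(56.9/29.5)
  = 4509 × 0.6569
W_by_gas = 2962 J.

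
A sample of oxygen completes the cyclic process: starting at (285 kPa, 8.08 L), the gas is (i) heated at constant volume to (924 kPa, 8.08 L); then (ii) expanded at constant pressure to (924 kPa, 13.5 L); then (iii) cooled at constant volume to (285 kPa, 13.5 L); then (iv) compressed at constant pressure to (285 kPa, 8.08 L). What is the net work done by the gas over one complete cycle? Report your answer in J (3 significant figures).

W_net ≈ 3460 J

Constant-volume legs do no work.
W(ii) = (924)(13.5 − 8.08) = 5008 J; W(iv) = (285)(8.08 − 13.5) = -1545 J.
W_net = 5008 − 1545 = 3463 J (the clockwise enclosed area).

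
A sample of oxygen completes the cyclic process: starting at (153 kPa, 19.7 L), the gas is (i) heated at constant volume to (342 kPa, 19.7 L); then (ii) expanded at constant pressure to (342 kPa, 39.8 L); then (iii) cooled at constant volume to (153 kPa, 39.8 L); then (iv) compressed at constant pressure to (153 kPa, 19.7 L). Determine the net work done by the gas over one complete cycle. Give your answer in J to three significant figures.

W_net ≈ 3800 J

Constant-volume legs do no work.
W(ii) = (342)(39.8 − 19.7) = 6874 J; W(iv) = (153)(19.7 − 39.8) = -3075 J.
W_net = 6874 − 3075 = 3799 J (the clockwise enclosed area).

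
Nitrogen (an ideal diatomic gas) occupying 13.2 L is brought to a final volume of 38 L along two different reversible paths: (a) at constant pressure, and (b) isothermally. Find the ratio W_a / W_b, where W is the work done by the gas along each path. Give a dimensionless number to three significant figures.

Path (a) isobaric: W = P₁(V₂ − V₁) → W_a/(P₁V₁) = 1.879.
Path (b) isothermal: W = P₁V₁ ln(V₂/V₁) → W_b/(P₁V₁) = 1.057.
W_a / W_b = 1.879 / 1.057 = 1.777.

W_a / W_b ≈ 1.78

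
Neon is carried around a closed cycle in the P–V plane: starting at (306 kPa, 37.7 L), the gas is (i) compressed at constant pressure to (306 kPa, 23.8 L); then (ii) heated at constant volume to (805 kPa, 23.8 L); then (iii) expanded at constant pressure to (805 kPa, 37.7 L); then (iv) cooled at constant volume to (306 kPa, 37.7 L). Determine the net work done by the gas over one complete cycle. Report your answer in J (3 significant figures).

W_net ≈ 6940 J

Constant-volume legs do no work.
W(i) = (306)(23.8 − 37.7) = -4253 J; W(iii) = (805)(37.7 − 23.8) = 11190 J.
W_net = -4253 + 11190 = 6936 J (the clockwise enclosed area).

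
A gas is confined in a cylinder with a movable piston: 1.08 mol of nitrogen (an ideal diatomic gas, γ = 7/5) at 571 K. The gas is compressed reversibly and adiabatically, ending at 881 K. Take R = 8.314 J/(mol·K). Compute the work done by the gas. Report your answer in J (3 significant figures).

Adiabatic ⇒ Q = 0, so W_by = −ΔU = nCᵥ(T₁ − T₂).
Cᵥ = 5R/2 = 20.79 J/(mol·K).
W = (1.08)(20.79)(571 − 881) = -6959 J.

W ≈ -6960 J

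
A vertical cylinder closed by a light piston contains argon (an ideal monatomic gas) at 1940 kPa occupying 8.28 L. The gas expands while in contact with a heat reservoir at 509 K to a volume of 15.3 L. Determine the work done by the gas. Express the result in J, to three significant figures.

Isothermal: W = nRT ln(V₂/V₁) = P₁V₁ ln(V₂/V₁).
P₁V₁ = (1940 kPa)(8.28 L) = 16063 J.
W = 16063 × ln(15.3/8.28) = 16063 × 0.614
W_by_gas = 9863 J.

W ≈ 9860 J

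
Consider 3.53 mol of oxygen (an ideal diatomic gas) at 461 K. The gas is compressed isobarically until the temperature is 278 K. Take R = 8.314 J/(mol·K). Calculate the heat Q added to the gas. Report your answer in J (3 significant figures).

Q ≈ -18800 J

Isobaric: W = nRΔT = (3.53)(8.314)(-183) = -5371 J.
ΔU = nCᵥΔT with Cᵥ = 5R/2: ΔU = (3.53)(20.79)(-183) = -13427 J.
Q = ΔU + W = -13427 − 5371 = -18798 J.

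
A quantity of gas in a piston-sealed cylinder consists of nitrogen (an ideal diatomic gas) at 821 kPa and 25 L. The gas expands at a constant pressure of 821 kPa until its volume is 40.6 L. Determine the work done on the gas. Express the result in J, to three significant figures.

W ≈ -12800 J

Isobaric: W = P ΔV.
W = (821 kPa)(40.6 − 25 L) = (821)(15.6) = 12808 J.
Work on gas = −W_by = -12808 J.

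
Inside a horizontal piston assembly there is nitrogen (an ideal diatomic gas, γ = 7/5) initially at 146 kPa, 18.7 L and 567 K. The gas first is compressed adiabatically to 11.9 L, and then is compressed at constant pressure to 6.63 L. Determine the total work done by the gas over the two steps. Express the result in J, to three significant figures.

W_total ≈ -2800 J

Step 1 (adiabatic): W = (P₁V₁ − P₂V₂)/(γ−1) = (2730 − 3271)/0.4 = -1353 J.
After step 1: P = 274.9 kPa, V = 11.9 L, T = 679.4 K.
Step 2 (isobaric): W = PΔV = (274.9 kPa)(6.63 − 11.9 L) = -1449 J.
W_total = -1353 − 1449 = -2801 J.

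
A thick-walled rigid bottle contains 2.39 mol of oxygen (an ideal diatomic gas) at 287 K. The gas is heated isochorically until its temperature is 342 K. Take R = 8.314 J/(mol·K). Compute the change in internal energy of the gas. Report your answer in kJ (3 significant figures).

Constant volume ⇒ W = 0, so Q = ΔU = nCᵥΔT with Cᵥ = 5R/2 = 20.79 J/(mol·K).
ΔU = (2.39)(20.79)(342 − 287) = 2732 J.

ΔU ≈ 2.73 kJ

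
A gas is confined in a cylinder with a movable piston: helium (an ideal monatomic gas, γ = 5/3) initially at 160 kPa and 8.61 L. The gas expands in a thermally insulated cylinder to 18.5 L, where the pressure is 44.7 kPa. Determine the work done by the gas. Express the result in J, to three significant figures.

Adiabatic: W = (P₁V₁ − P₂V₂)/(γ − 1) with γ = 5/3.
P₁V₁ = 1378 J, P₂V₂ = 827 J.
W = (1378 − 827) / 0.6667 = 826 J.

W ≈ 826 J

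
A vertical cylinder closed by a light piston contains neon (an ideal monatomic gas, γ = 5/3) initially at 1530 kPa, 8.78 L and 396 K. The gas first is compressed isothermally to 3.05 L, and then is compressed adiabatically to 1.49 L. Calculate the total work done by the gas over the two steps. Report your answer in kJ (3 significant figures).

W_total ≈ -26.5 kJ

Step 1 (isothermal): W = P₁V₁ ln(V₂/V₁) = (13433) ln(3.05/8.78) = -14204 J.
After step 1: P = 4404 kPa, V = 3.05 L, T = 396 K.
Step 2 (adiabatic): W = (P₁V₁ − P₂V₂)/(γ−1) = (13433 − 21657)/0.667 = -12335 J.
W_total = -14204 − 12335 = -26539 J.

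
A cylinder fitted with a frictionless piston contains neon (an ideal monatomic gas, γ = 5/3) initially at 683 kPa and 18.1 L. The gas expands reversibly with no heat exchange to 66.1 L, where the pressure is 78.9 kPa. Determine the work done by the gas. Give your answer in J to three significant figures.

Adiabatic: W = (P₁V₁ − P₂V₂)/(γ − 1) with γ = 5/3.
P₁V₁ = 12362 J, P₂V₂ = 5215 J.
W = (12362 − 5215) / 0.6667 = 10721 J.

W ≈ 10700 J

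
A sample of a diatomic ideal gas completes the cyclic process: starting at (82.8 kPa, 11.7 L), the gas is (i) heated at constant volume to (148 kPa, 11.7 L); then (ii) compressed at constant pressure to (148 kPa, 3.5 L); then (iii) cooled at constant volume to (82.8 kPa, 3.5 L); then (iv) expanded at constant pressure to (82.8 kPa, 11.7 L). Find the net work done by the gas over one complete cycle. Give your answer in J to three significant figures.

Constant-volume legs do no work.
W(ii) = (148)(3.5 − 11.7) = -1214 J; W(iv) = (82.8)(11.7 − 3.5) = 679 J.
W_net = -1214 + 679 = -534.6 J (the counter-clockwise enclosed area).

W_net ≈ -535 J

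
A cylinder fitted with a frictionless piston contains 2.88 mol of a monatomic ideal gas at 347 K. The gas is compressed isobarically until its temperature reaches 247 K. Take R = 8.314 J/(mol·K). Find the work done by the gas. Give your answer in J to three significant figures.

W ≈ -2390 J

Isobaric: W = P ΔV = nR ΔT.
W = (2.88)(8.314)(247 − 347) = -2394 J.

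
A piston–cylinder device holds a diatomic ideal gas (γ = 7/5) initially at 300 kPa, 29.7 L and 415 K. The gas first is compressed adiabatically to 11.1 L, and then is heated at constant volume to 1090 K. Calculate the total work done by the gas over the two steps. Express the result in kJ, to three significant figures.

W_total ≈ -10.7 kJ

Step 1 (adiabatic): W = (P₁V₁ − P₂V₂)/(γ−1) = (8910 − 13208)/0.4 = -10746 J.
Step 2 (isochoric): W = 0 (constant volume).
W_total = -10746 + 0 = -10746 J.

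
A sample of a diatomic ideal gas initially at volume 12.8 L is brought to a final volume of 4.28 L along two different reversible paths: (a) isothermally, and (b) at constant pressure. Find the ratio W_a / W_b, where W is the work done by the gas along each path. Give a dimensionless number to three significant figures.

W_a / W_b ≈ 1.65

Path (a) isothermal: W = P₁V₁ ln(V₂/V₁) → W_a/(P₁V₁) = -1.095.
Path (b) isobaric: W = P₁(V₂ − V₁) → W_b/(P₁V₁) = -0.6656.
W_a / W_b = -1.095 / -0.6656 = 1.646.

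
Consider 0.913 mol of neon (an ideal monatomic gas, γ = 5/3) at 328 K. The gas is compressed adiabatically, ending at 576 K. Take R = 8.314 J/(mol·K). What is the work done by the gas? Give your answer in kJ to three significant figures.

Adiabatic ⇒ Q = 0, so W_by = −ΔU = nCᵥ(T₁ − T₂).
Cᵥ = 3R/2 = 12.47 J/(mol·K).
W = (0.913)(12.47)(328 − 576) = -2824 J.

W ≈ -2.82 kJ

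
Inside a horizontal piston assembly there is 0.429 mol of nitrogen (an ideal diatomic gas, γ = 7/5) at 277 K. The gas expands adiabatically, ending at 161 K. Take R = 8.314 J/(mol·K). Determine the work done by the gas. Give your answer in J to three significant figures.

Adiabatic ⇒ Q = 0, so W_by = −ΔU = nCᵥ(T₁ − T₂).
Cᵥ = 5R/2 = 20.79 J/(mol·K).
W = (0.429)(20.79)(277 − 161) = 1034 J.

W ≈ 1030 J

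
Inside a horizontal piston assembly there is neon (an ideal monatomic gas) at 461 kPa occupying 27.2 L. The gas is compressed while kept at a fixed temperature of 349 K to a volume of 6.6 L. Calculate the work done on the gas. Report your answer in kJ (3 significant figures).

Isothermal: W = nRT ln(V₂/V₁) = P₁V₁ ln(V₂/V₁).
P₁V₁ = (461 kPa)(27.2 L) = 12539 J.
W = 12539 × ln(6.6/27.2) = 12539 × -1.416
W_by_gas = -17757 J; work on gas = −W_by = 17757 J.

W ≈ 17.8 kJ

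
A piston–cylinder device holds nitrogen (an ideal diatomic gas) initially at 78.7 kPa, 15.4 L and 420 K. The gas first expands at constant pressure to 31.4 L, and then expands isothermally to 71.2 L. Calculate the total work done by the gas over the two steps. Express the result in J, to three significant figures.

Step 1 (isobaric): W = PΔV = (78.7 kPa)(31.4 − 15.4 L) = 1259 J.
After step 1: P = 78.7 kPa, V = 31.4 L, T = 856.4 K.
Step 2 (isothermal): W = P₁V₁ ln(V₂/V₁) = (2471) ln(71.2/31.4) = 2023 J.
W_total = 1259 + 2023 = 3282 J.

W_total ≈ 3280 J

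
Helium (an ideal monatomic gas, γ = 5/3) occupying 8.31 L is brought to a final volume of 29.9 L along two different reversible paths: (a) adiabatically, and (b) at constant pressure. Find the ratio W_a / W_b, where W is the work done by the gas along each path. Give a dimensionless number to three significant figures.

Path (a) adiabatic: W = P₁V₁(1 − (V₁/V₂)^(γ−1))/(γ−1) → W_a/(P₁V₁) = 0.8612.
Path (b) isobaric: W = P₁(V₂ − V₁) → W_b/(P₁V₁) = 2.598.
W_a / W_b = 0.8612 / 2.598 = 0.3315.

W_a / W_b ≈ 0.331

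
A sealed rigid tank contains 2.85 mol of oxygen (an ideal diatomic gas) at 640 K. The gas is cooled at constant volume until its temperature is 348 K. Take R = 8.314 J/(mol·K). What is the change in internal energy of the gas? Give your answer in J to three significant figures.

Constant volume ⇒ W = 0, so Q = ΔU = nCᵥΔT with Cᵥ = 5R/2 = 20.79 J/(mol·K).
ΔU = (2.85)(20.79)(348 − 640) = -17297 J.

ΔU ≈ -17300 J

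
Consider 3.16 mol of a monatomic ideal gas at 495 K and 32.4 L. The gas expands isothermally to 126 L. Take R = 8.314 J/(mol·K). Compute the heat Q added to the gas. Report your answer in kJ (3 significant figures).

Isothermal ⇒ ΔU = 0, so Q = W = nRT ln(V₂/V₁).
Q = (3.16)(8.314)(495) ln(126/32.4) = 13005 × 1.358 = 17662 J.

Q ≈ 17.7 kJ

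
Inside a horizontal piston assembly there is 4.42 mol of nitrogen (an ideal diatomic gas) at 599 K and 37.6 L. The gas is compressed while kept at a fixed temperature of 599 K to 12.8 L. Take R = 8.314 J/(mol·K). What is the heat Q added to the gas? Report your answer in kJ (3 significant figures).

Isothermal ⇒ ΔU = 0, so Q = W = nRT ln(V₂/V₁).
Q = (4.42)(8.314)(599) ln(12.8/37.6) = 22012 × -1.078 = -23719 J.

Q ≈ -23.7 kJ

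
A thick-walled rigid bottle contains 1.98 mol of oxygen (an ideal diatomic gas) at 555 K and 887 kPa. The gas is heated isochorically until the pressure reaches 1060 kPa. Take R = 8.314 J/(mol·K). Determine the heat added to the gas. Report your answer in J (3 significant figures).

Q ≈ 4450 J

Constant volume ⇒ W = 0, so Q = ΔU = nCᵥΔT with Cᵥ = 5R/2 = 20.79 J/(mol·K).
At constant V, T₂/T₁ = P₂/P₁ ⇒ ΔT = T₁(P₂/P₁ − 1) = 555·(1060/887 − 1) = 108.2 K.
ΔU = (1.98)(20.79)(108.2) = 4455 J.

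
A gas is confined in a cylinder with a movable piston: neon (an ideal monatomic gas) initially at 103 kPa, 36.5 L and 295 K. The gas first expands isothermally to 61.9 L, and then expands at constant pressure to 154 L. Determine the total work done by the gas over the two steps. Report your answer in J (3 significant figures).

W_total ≈ 7580 J

Step 1 (isothermal): W = P₁V₁ ln(V₂/V₁) = (3760) ln(61.9/36.5) = 1986 J.
After step 1: P = 60.74 kPa, V = 61.9 L, T = 295 K.
Step 2 (isobaric): W = PΔV = (60.74 kPa)(154 − 61.9 L) = 5594 J.
W_total = 1986 + 5594 = 7579 J.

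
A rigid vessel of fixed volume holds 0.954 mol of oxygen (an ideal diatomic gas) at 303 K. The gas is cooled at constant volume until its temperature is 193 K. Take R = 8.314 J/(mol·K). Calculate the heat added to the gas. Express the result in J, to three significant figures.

Constant volume ⇒ W = 0, so Q = ΔU = nCᵥΔT with Cᵥ = 5R/2 = 20.79 J/(mol·K).
ΔU = (0.954)(20.79)(193 − 303) = -2181 J.

Q ≈ -2180 J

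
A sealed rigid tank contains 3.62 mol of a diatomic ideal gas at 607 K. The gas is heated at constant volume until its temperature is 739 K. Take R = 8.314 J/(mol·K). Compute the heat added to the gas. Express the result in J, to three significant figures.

Constant volume ⇒ W = 0, so Q = ΔU = nCᵥΔT with Cᵥ = 5R/2 = 20.79 J/(mol·K).
ΔU = (3.62)(20.79)(739 − 607) = 9932 J.

Q ≈ 9930 J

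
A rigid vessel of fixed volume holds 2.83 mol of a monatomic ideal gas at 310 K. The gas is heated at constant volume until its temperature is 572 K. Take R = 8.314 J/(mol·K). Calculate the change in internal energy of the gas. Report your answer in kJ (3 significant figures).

Constant volume ⇒ W = 0, so Q = ΔU = nCᵥΔT with Cᵥ = 3R/2 = 12.47 J/(mol·K).
ΔU = (2.83)(12.47)(572 − 310) = 9247 J.

ΔU ≈ 9.25 kJ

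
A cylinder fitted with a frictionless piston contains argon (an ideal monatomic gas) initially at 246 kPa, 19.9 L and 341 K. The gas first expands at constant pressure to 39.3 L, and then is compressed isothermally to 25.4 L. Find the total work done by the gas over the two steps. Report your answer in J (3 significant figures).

W_total ≈ 553 J

Step 1 (isobaric): W = PΔV = (246 kPa)(39.3 − 19.9 L) = 4772 J.
After step 1: P = 246 kPa, V = 39.3 L, T = 673.4 K.
Step 2 (isothermal): W = P₁V₁ ln(V₂/V₁) = (9668) ln(25.4/39.3) = -4220 J.
W_total = 4772 − 4220 = 552.6 J.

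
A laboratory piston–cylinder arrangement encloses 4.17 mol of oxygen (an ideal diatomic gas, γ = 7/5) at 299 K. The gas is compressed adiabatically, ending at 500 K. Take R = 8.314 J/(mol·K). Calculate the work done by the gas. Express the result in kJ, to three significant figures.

W ≈ -17.4 kJ

Adiabatic ⇒ Q = 0, so W_by = −ΔU = nCᵥ(T₁ − T₂).
Cᵥ = 5R/2 = 20.79 J/(mol·K).
W = (4.17)(20.79)(299 − 500) = -17421 J.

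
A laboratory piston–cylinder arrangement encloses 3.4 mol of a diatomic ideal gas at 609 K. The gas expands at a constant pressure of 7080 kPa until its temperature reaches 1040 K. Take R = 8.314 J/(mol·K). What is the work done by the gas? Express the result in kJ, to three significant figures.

Isobaric: W = P ΔV = nR ΔT.
W = (3.4)(8.314)(1040 − 609) = 12183 J.

W ≈ 12.2 kJ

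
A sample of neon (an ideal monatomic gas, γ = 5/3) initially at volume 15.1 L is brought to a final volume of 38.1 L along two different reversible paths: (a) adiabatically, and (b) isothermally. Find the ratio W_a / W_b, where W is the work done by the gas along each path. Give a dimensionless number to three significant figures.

Path (a) adiabatic: W = P₁V₁(1 − (V₁/V₂)^(γ−1))/(γ−1) → W_a/(P₁V₁) = 0.6907.
Path (b) isothermal: W = P₁V₁ ln(V₂/V₁) → W_b/(P₁V₁) = 0.9255.
W_a / W_b = 0.6907 / 0.9255 = 0.7463.

W_a / W_b ≈ 0.746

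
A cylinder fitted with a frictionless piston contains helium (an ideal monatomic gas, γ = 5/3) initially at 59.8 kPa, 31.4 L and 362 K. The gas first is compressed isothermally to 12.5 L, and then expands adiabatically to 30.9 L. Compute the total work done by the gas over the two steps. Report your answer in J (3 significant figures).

W_total ≈ -454 J

Step 1 (isothermal): W = P₁V₁ ln(V₂/V₁) = (1878) ln(12.5/31.4) = -1730 J.
After step 1: P = 150.2 kPa, V = 12.5 L, T = 362 K.
Step 2 (adiabatic): W = (P₁V₁ − P₂V₂)/(γ−1) = (1878 − 1027)/0.667 = 1276 J.
W_total = -1730 + 1276 = -453.5 J.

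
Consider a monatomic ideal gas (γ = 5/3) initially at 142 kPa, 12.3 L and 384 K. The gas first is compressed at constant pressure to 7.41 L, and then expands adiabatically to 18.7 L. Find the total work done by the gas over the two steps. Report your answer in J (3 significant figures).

W_total ≈ 32.5 J

Step 1 (isobaric): W = PΔV = (142 kPa)(7.41 − 12.3 L) = -694.4 J.
After step 1: P = 142 kPa, V = 7.41 L, T = 231.3 K.
Step 2 (adiabatic): W = (P₁V₁ − P₂V₂)/(γ−1) = (1052 − 567.7)/0.667 = 726.8 J.
W_total = -694.4 + 726.8 = 32.45 J.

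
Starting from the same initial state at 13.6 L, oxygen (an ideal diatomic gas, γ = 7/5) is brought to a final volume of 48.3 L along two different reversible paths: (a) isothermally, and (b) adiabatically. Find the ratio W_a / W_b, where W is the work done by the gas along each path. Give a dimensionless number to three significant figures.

W_a / W_b ≈ 1.27

Path (a) isothermal: W = P₁V₁ ln(V₂/V₁) → W_a/(P₁V₁) = 1.267.
Path (b) adiabatic: W = P₁V₁(1 − (V₁/V₂)^(γ−1))/(γ−1) → W_b/(P₁V₁) = 0.9942.
W_a / W_b = 1.267 / 0.9942 = 1.275.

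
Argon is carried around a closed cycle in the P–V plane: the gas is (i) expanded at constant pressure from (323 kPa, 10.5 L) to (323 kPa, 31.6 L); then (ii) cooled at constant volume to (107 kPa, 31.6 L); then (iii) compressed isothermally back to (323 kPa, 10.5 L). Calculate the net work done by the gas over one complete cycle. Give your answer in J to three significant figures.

W_net ≈ 3090 J

Leg (i): W = PΔV = (323)(31.6 − 10.5) = 6815 J.
Leg (ii): W = 0.
Leg (iii): W = PᵢVᵢ ln(V_f/Vᵢ) = (3381) ln(10.5/31.6) = -3725 J.
W_net = 6815 − 3725 = 3090 J.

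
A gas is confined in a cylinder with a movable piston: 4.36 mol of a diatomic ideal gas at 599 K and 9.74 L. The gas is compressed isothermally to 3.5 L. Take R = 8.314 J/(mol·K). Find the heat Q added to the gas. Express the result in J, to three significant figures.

Isothermal ⇒ ΔU = 0, so Q = W = nRT ln(V₂/V₁).
Q = (4.36)(8.314)(599) ln(3.5/9.74) = 21713 × -1.023 = -22223 J.

Q ≈ -22200 J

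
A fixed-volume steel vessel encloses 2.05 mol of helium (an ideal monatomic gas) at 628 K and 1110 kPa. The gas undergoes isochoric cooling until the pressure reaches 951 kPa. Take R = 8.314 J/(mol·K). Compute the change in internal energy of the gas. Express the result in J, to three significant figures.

Constant volume ⇒ W = 0, so Q = ΔU = nCᵥΔT with Cᵥ = 3R/2 = 12.47 J/(mol·K).
At constant V, T₂/T₁ = P₂/P₁ ⇒ ΔT = T₁(P₂/P₁ − 1) = 628·(951/1110 − 1) = -89.96 K.
ΔU = (2.05)(12.47)(-89.96) = -2300 J.

ΔU ≈ -2300 J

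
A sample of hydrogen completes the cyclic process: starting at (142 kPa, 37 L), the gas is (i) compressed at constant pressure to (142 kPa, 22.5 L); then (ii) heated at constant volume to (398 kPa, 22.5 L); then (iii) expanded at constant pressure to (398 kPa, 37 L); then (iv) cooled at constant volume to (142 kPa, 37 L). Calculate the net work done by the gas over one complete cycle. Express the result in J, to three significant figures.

W_net ≈ 3710 J

Constant-volume legs do no work.
W(i) = (142)(22.5 − 37) = -2059 J; W(iii) = (398)(37 − 22.5) = 5771 J.
W_net = -2059 + 5771 = 3712 J (the clockwise enclosed area).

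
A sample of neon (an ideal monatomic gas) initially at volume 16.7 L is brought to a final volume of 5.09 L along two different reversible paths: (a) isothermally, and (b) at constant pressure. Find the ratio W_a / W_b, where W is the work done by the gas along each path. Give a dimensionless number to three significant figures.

W_a / W_b ≈ 1.71

Path (a) isothermal: W = P₁V₁ ln(V₂/V₁) → W_a/(P₁V₁) = -1.188.
Path (b) isobaric: W = P₁(V₂ − V₁) → W_b/(P₁V₁) = -0.6952.
W_a / W_b = -1.188 / -0.6952 = 1.709.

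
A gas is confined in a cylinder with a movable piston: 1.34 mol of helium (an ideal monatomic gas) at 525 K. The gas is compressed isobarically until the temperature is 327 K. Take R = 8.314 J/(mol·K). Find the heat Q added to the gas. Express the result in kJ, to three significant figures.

Isobaric: W = nRΔT = (1.34)(8.314)(-198) = -2206 J.
ΔU = nCᵥΔT with Cᵥ = 3R/2: ΔU = (1.34)(12.47)(-198) = -3309 J.
Q = ΔU + W = -3309 − 2206 = -5515 J.

Q ≈ -5.51 kJ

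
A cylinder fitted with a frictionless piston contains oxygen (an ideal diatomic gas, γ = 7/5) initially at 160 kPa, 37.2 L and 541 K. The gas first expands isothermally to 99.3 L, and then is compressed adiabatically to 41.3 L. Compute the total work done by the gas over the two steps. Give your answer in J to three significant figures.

W_total ≈ -411 J

Step 1 (isothermal): W = P₁V₁ ln(V₂/V₁) = (5952) ln(99.3/37.2) = 5844 J.
After step 1: P = 59.94 kPa, V = 99.3 L, T = 541 K.
Step 2 (adiabatic): W = (P₁V₁ − P₂V₂)/(γ−1) = (5952 − 8454)/0.4 = -6255 J.
W_total = 5844 − 6255 = -411.1 J.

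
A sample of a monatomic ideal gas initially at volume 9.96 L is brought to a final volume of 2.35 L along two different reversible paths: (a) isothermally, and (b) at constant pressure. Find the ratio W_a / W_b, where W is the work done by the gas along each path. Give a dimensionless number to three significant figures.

W_a / W_b ≈ 1.89

Path (a) isothermal: W = P₁V₁ ln(V₂/V₁) → W_a/(P₁V₁) = -1.444.
Path (b) isobaric: W = P₁(V₂ − V₁) → W_b/(P₁V₁) = -0.7641.
W_a / W_b = -1.444 / -0.7641 = 1.89.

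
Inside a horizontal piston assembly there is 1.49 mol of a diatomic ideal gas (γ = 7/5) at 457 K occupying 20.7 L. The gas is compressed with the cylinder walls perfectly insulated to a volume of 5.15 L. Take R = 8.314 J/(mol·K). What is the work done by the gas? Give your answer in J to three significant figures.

Adiabatic: TV^(γ−1) = const with γ = 7/5.
T₂ = T₁ (V₁/V₂)^(γ−1) = 457 × (20.7/5.15)^0.4 = 457 × 1.744 = 797.2 K.
W_by = nCᵥ(T₁ − T₂) = (1.49)(20.79)(457 − 797.2) = -10537 J.

W ≈ -10500 J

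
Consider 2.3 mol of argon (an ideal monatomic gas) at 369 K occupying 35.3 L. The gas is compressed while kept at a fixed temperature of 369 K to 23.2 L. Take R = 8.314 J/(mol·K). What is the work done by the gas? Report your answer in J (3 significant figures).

Isothermal: W = nRT ln(V₂/V₁).
W = (2.3)(8.314)(369) × ln(23.2/35.3)
  = 7056 × -0.4197
W_by_gas = -2962 J.

W ≈ -2960 J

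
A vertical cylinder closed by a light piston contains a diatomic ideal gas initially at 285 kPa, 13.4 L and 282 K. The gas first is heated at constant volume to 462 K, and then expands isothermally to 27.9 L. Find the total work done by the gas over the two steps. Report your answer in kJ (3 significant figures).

W_total ≈ 4.59 kJ

Step 1 (isochoric): W = 0 (constant volume).
After step 1: P = 466.9 kPa (V unchanged).
Step 2 (isothermal): W = P₁V₁ ln(V₂/V₁) = (6257) ln(27.9/13.4) = 4588 J.
W_total = 0 + 4588 = 4588 J.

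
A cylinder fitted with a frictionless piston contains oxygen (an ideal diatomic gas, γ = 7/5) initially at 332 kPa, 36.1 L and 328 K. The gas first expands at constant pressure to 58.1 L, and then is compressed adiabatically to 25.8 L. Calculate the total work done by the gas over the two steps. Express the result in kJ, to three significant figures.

Step 1 (isobaric): W = PΔV = (332 kPa)(58.1 − 36.1 L) = 7304 J.
After step 1: P = 332 kPa, V = 58.1 L, T = 527.9 K.
Step 2 (adiabatic): W = (P₁V₁ − P₂V₂)/(γ−1) = (19289 − 26689)/0.4 = -18500 J.
W_total = 7304 − 18500 = -11196 J.

W_total ≈ -11.2 kJ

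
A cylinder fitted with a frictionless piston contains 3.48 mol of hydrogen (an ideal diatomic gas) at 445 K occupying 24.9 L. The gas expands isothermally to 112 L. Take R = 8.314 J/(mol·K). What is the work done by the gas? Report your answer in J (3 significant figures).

W ≈ 19400 J

Isothermal: W = nRT ln(V₂/V₁).
W = (3.48)(8.314)(445) × ln(112/24.9)
  = 12875 × 1.504
W_by_gas = 19359 J.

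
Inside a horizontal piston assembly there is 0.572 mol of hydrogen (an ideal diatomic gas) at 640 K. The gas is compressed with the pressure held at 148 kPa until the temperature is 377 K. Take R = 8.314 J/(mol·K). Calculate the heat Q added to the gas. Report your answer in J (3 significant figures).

Isobaric: W = nRΔT = (0.572)(8.314)(-263) = -1251 J.
ΔU = nCᵥΔT with Cᵥ = 5R/2: ΔU = (0.572)(20.79)(-263) = -3127 J.
Q = ΔU + W = -3127 − 1251 = -4378 J.

Q ≈ -4380 J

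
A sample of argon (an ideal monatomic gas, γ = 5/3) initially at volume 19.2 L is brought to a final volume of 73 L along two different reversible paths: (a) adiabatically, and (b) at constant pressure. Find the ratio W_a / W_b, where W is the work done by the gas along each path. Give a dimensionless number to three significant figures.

Path (a) adiabatic: W = P₁V₁(1 − (V₁/V₂)^(γ−1))/(γ−1) → W_a/(P₁V₁) = 0.8842.
Path (b) isobaric: W = P₁(V₂ − V₁) → W_b/(P₁V₁) = 2.802.
W_a / W_b = 0.8842 / 2.802 = 0.3156.

W_a / W_b ≈ 0.316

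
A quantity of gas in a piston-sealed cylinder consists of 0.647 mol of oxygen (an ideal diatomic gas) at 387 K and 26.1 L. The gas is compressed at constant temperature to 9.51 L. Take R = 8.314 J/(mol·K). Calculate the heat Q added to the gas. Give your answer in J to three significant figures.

Q ≈ -2100 J

Isothermal ⇒ ΔU = 0, so Q = W = nRT ln(V₂/V₁).
Q = (0.647)(8.314)(387) ln(9.51/26.1) = 2082 × -1.01 = -2102 J.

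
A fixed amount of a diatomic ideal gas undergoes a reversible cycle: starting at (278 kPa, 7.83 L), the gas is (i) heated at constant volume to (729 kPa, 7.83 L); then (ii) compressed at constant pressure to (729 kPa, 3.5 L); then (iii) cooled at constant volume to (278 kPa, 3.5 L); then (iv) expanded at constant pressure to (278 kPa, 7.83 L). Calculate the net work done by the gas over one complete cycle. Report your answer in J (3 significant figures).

Constant-volume legs do no work.
W(ii) = (729)(3.5 − 7.83) = -3157 J; W(iv) = (278)(7.83 − 3.5) = 1204 J.
W_net = -3157 + 1204 = -1953 J (the counter-clockwise enclosed area).

W_net ≈ -1950 J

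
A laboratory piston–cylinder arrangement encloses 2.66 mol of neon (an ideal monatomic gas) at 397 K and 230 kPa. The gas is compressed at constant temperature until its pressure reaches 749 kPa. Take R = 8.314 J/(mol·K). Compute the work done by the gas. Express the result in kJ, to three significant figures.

Isothermal process: W = nRT ln(V₂/V₁) = nRT ln(P₁/P₂).
W = (2.66)(8.314)(397) × ln(230/749)
  = 8780 × ln(0.3071) = 8780 × -1.181
W_by_gas = -10366 J.

W ≈ -10.4 kJ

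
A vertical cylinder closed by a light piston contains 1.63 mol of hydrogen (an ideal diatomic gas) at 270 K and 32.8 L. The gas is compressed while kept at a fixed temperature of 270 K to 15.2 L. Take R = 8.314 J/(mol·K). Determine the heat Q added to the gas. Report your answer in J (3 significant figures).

Isothermal ⇒ ΔU = 0, so Q = W = nRT ln(V₂/V₁).
Q = (1.63)(8.314)(270) ln(15.2/32.8) = 3659 × -0.7691 = -2814 J.

Q ≈ -2810 J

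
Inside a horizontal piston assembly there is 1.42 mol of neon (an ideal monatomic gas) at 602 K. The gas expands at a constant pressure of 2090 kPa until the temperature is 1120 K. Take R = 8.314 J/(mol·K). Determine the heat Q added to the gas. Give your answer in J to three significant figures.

Isobaric: W = nRΔT = (1.42)(8.314)(518) = 6115 J.
ΔU = nCᵥΔT with Cᵥ = 3R/2: ΔU = (1.42)(12.47)(518) = 9173 J.
Q = ΔU + W = 9173 + 6115 = 15289 J.

Q ≈ 15300 J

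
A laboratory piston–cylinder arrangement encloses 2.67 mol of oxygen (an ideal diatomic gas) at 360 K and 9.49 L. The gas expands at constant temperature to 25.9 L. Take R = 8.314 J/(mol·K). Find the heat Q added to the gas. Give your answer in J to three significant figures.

Isothermal ⇒ ΔU = 0, so Q = W = nRT ln(V₂/V₁).
Q = (2.67)(8.314)(360) ln(25.9/9.49) = 7991 × 1.004 = 8023 J.

Q ≈ 8020 J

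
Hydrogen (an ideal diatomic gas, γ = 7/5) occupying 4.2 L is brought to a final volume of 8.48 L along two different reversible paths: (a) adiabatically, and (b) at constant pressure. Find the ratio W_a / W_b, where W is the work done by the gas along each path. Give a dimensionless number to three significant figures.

Path (a) adiabatic: W = P₁V₁(1 − (V₁/V₂)^(γ−1))/(γ−1) → W_a/(P₁V₁) = 0.6125.
Path (b) isobaric: W = P₁(V₂ − V₁) → W_b/(P₁V₁) = 1.019.
W_a / W_b = 0.6125 / 1.019 = 0.6011.

W_a / W_b ≈ 0.601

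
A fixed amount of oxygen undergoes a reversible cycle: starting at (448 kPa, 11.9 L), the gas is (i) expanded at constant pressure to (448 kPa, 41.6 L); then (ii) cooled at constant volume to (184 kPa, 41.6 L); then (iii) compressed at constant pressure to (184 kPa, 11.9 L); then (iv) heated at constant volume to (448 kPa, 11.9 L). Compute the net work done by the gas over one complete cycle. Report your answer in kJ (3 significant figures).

W_net ≈ 7.84 kJ

Constant-volume legs do no work.
W(i) = (448)(41.6 − 11.9) = 13306 J; W(iii) = (184)(11.9 − 41.6) = -5465 J.
W_net = 13306 − 5465 = 7841 J (the clockwise enclosed area).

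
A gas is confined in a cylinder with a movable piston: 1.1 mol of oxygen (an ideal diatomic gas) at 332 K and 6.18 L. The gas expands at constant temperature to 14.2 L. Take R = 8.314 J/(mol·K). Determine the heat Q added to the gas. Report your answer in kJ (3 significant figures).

Isothermal ⇒ ΔU = 0, so Q = W = nRT ln(V₂/V₁).
Q = (1.1)(8.314)(332) ln(14.2/6.18) = 3036 × 0.8319 = 2526 J.

Q ≈ 2.53 kJ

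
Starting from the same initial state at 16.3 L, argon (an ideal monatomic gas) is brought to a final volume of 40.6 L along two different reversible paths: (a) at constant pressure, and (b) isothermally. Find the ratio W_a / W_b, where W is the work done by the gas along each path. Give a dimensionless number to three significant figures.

Path (a) isobaric: W = P₁(V₂ − V₁) → W_a/(P₁V₁) = 1.491.
Path (b) isothermal: W = P₁V₁ ln(V₂/V₁) → W_b/(P₁V₁) = 0.9126.
W_a / W_b = 1.491 / 0.9126 = 1.634.

W_a / W_b ≈ 1.63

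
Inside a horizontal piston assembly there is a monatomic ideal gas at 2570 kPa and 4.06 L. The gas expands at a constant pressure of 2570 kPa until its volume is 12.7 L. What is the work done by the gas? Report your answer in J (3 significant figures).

W ≈ 22200 J

Isobaric: W = P ΔV.
W = (2570 kPa)(12.7 − 4.06 L) = (2570)(8.64) = 22205 J.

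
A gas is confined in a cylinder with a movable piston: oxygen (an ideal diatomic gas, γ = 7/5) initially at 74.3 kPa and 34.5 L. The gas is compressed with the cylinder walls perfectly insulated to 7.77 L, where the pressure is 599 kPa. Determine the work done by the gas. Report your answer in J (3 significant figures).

Adiabatic: W = (P₁V₁ − P₂V₂)/(γ − 1) with γ = 7/5.
P₁V₁ = 2563 J, P₂V₂ = 4654 J.
W = (2563 − 4654) / 0.4 = -5227 J.

W ≈ -5230 J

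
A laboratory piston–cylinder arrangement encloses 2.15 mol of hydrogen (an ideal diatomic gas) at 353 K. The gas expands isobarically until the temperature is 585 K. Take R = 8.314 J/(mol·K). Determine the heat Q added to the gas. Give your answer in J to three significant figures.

Isobaric: W = nRΔT = (2.15)(8.314)(232) = 4147 J.
ΔU = nCᵥΔT with Cᵥ = 5R/2: ΔU = (2.15)(20.79)(232) = 10368 J.
Q = ΔU + W = 10368 + 4147 = 14515 J.

Q ≈ 14500 J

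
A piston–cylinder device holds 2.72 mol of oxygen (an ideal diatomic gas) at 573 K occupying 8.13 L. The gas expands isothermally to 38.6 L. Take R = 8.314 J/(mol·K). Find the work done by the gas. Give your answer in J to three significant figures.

Isothermal: W = nRT ln(V₂/V₁).
W = (2.72)(8.314)(573) × ln(38.6/8.13)
  = 12958 × 1.558
W_by_gas = 20184 J.

W ≈ 20200 J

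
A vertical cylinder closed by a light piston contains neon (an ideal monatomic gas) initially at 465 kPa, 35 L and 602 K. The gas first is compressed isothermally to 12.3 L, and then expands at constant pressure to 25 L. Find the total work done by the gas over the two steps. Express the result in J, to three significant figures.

W_total ≈ -215 J

Step 1 (isothermal): W = P₁V₁ ln(V₂/V₁) = (16275) ln(12.3/35) = -17020 J.
After step 1: P = 1323 kPa, V = 12.3 L, T = 602 K.
Step 2 (isobaric): W = PΔV = (1323 kPa)(25 − 12.3 L) = 16804 J.
W_total = -17020 + 16804 = -215.3 J.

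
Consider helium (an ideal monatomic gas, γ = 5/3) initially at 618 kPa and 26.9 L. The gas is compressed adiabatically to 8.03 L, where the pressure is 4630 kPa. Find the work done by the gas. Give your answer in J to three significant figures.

W ≈ -30800 J

Adiabatic: W = (P₁V₁ − P₂V₂)/(γ − 1) with γ = 5/3.
P₁V₁ = 16624 J, P₂V₂ = 37179 J.
W = (16624 − 37179) / 0.6667 = -30832 J.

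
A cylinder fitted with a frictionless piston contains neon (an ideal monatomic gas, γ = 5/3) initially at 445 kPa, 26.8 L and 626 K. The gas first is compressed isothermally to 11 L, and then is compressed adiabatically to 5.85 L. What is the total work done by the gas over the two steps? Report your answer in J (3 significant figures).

Step 1 (isothermal): W = P₁V₁ ln(V₂/V₁) = (11926) ln(11/26.8) = -10620 J.
After step 1: P = 1084 kPa, V = 11 L, T = 626 K.
Step 2 (adiabatic): W = (P₁V₁ − P₂V₂)/(γ−1) = (11926 − 18169)/0.667 = -9364 J.
W_total = -10620 − 9364 = -19984 J.

W_total ≈ -20000 J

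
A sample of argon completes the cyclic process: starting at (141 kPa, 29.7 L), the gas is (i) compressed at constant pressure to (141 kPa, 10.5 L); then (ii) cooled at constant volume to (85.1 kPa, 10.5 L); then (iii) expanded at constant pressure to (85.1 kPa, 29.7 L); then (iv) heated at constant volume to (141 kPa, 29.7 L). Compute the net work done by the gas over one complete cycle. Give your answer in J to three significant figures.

W_net ≈ -1070 J

Constant-volume legs do no work.
W(i) = (141)(10.5 − 29.7) = -2707 J; W(iii) = (85.1)(29.7 − 10.5) = 1634 J.
W_net = -2707 + 1634 = -1073 J (the counter-clockwise enclosed area).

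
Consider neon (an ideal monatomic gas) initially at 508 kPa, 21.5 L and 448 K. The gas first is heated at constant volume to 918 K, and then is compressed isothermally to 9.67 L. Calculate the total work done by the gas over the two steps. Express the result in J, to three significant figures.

Step 1 (isochoric): W = 0 (constant volume).
After step 1: P = 1041 kPa (V unchanged).
Step 2 (isothermal): W = P₁V₁ ln(V₂/V₁) = (22380) ln(9.67/21.5) = -17882 J.
W_total = 0 − 17882 = -17882 J.

W_total ≈ -17900 J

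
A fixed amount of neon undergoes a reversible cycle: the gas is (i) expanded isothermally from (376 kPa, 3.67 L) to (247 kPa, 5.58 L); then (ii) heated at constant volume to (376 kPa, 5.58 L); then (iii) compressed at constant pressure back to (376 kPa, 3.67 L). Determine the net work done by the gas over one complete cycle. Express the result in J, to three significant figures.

Leg (i): W = PᵢVᵢ ln(V_f/Vᵢ) = (1380) ln(5.58/3.67) = 578.2 J.
Leg (ii): W = 0.
Leg (iii): W = PΔV = (376)(3.67 − 5.58) = -718.2 J.
W_net = 578.2 − 718.2 = -140 J.

W_net ≈ -140 J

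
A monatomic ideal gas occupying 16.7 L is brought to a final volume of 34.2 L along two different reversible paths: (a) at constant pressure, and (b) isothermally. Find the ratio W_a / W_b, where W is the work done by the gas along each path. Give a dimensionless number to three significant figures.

Path (a) isobaric: W = P₁(V₂ − V₁) → W_a/(P₁V₁) = 1.048.
Path (b) isothermal: W = P₁V₁ ln(V₂/V₁) → W_b/(P₁V₁) = 0.7168.
W_a / W_b = 1.048 / 0.7168 = 1.462.

W_a / W_b ≈ 1.46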